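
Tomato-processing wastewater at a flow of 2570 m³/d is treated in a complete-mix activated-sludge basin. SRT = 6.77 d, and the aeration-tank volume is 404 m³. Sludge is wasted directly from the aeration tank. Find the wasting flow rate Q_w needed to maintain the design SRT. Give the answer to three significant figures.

Q_w ≈ 59.7 m³/d

Wasting from the aeration tank: Q_w = V / θ_c = 404.0 / 6.77 = 59.68 m³/d.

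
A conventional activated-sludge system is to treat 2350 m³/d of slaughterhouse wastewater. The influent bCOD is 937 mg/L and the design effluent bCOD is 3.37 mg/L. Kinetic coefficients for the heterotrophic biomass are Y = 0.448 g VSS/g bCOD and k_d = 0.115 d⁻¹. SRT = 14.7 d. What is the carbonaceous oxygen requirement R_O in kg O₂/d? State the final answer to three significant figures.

R_O ≈ 1680 kg O₂/d

The observed yield is Y_obs = Y/(1 + k_d·θ_c) = 0.448 / (1 + 0.115 × 14.7) = 0.448 / 2.691 = 0.1665 g VSS per g bCOD removed.
Substrate removed = Q·(S₀ − S) = 2350 m³/d × (937 − 3.37) g/m³ = 2.19×10^6 g/d = 2194 kg/d.
Net sludge production P_X = 0.1665 × 2194 = 365.3 kg VSS/d.
R_O = Q·(S₀ − S) − 1.42·P_X = 2194 − 1.42 × 365.3 = 1675 kg O₂/d.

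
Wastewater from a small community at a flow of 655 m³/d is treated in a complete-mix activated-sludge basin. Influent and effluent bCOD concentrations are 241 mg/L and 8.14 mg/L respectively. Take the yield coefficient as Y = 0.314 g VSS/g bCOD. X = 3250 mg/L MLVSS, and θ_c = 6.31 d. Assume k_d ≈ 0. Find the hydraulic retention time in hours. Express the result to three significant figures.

τ ≈ 3.41 h

Biomass mass balance (decay neglected): V·X = Y·Q·(S₀ − S)·θ_c, so V = 0.314 × 655 × (241 − 8.14) × 6.31 / 3250 = 92.98 m³.
Hydraulic retention time τ = V/Q = 92.98 / 655 = 0.1420 d = 3.407 h.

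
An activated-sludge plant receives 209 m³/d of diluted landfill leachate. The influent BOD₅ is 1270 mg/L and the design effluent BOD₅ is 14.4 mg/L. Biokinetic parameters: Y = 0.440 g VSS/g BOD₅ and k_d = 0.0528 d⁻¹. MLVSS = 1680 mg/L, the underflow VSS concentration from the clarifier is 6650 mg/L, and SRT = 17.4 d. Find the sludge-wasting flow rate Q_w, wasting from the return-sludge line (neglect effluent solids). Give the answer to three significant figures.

Rearranging the biomass balance for a CMAS with decay, V = Y·Q·ΔS·θ_c / [X·(1+k_d θ_c)] = 0.440 × 209 × (1270 − 14.4) × 17.4 / [1680 × (1 + 0.0528 × 17.4)] = 2.01×10^6 / 3223 = 623.3 m³.
θ_c = V·X/(Q_w·X_r) when wasting from the recycle, so Q_w = V·X/(θ_c·X_r) = 623.3 × 1680 / (17.4 × 6650) = 9.049 m³/d.

Q_w ≈ 9.05 m³/d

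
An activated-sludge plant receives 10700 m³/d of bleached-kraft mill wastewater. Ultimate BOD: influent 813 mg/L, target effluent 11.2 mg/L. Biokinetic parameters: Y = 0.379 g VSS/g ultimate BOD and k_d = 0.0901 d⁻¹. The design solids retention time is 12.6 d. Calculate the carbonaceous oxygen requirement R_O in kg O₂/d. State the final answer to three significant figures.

The observed yield is Y_obs = Y/(1 + k_d·θ_c) = 0.379 / (1 + 0.0901 × 12.6) = 0.379 / 2.135 = 0.1775 g VSS per g ultimate BOD removed.
ΔS = 813 − 11.2 = 801.8 mg/L, so the substrate removal rate is 10700 × 801.8/1000 = 8579 kg ultimate BOD/d.
Biomass synthesised: P_X = Y_obs × 8579 = 1523 kg VSS/d.
R_O = Q·(S₀ − S) − 1.42·P_X = 8579 − 1.42 × 1523 = 6417 kg O₂/d.

R_O ≈ 6420 kg O₂/d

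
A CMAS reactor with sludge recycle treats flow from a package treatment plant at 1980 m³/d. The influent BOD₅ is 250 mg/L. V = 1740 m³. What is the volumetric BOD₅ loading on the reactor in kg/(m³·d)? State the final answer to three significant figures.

Volumetric loading L_v = Q·S₀ / V = 1980 × 250 g/m³ / 1740 m³ = 284.5 g/(m³·d) = 0.2845 kg BOD₅/(m³·d).

L_v ≈ 0.284 kg BOD₅/(m³·d)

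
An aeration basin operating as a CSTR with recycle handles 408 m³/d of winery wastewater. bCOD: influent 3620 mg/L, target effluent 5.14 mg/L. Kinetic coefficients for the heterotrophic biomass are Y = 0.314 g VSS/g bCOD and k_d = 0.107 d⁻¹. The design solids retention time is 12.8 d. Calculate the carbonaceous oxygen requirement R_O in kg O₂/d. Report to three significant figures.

R_O ≈ 1200 kg O₂/d

The observed yield is Y_obs = Y/(1 + k_d·θ_c) = 0.314 / (1 + 0.107 × 12.8) = 0.314 / 2.370 = 0.1325 g VSS per g bCOD removed.
Substrate removed = Q·(S₀ − S) = 408 m³/d × (3620 − 5.14) g/m³ = 1.47×10^6 g/d = 1475 kg/d.
Biomass synthesised: P_X = Y_obs × 1475 = 195.4 kg VSS/d.
R_O = Q·ΔS − 1.42 P_X = 1475 − 277.5 = 1197 kg O₂/d.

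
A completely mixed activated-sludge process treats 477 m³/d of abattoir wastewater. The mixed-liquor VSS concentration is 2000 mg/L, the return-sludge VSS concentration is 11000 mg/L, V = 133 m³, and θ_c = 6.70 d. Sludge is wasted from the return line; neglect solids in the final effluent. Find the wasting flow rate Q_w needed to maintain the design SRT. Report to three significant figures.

Q_w ≈ 3.61 m³/d

Q_w = (V·X)/(θ_c X_r) = 133.0 × 2000 / (6.70 × 11000) = 3.609 m³/d.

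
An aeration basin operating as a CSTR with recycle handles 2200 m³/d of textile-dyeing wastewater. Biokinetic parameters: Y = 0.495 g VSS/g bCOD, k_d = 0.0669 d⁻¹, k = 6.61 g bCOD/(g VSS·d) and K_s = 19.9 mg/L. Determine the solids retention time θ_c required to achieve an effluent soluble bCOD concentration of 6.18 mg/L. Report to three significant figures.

From 1/θ_c = Y·k·S/(K_s + S) − k_d: Y·k·S/(K_s+S) = 0.495 × 6.61 × 6.18 / (19.9 + 6.18) = 0.7753 d⁻¹.
1/θ_c = 0.7753 − 0.0669 = 0.7084 d⁻¹, so θ_c = 1.412 d.

θ_c ≈ 1.41 d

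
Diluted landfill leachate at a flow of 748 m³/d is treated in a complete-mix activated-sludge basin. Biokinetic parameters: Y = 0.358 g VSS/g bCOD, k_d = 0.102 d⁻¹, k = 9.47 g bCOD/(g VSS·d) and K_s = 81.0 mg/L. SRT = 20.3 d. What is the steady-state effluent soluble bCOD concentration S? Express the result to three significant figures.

For a completely mixed reactor with recycle the Lawrence–McCarty relation gives S = K_s·(1 + k_d·θ_c) / [θ_c·(Y·k − k_d) − 1] = 81.0 × (1 + 0.102 × 20.3) / [20.3 × (0.358 × 9.47 − 0.102) − 1] = 248.7 / 65.75 = 3.783 mg/L.

S ≈ 3.78 mg/L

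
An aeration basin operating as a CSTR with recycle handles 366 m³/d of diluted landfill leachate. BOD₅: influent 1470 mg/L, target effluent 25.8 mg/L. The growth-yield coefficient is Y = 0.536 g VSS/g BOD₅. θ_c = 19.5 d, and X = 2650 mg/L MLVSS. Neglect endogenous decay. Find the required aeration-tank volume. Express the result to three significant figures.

V ≈ 2080 m³

V·X = Y·Q·ΔS·θ_c gives V = 0.536 × 366 × (1470 − 25.8) × 19.5 / 2650 = 2085 m³.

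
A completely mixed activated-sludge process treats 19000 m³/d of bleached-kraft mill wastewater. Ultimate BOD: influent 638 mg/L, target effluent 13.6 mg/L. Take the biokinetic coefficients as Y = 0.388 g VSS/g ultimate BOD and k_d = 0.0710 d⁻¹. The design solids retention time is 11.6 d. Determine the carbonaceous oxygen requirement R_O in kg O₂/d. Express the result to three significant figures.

R_O ≈ 8280 kg O₂/d

Observed yield with endogenous decay: Y_obs = Y / (1 + k_d·θ_c) = 0.388 / (1 + 0.0710 × 11.6) = 0.388 / 1.824 = 0.2128 g VSS/g ultimate BOD.
ΔS = 638 − 13.6 = 624.4 mg/L, so the substrate removal rate is 19000 × 624.4/1000 = 11864 kg ultimate BOD/d.
Net sludge production P_X = 0.2128 × 11864 = 2524 kg VSS/d.
R_O = Q·(S₀ − S) − 1.42·P_X = 11864 − 1.42 × 2524 = 8279 kg O₂/d.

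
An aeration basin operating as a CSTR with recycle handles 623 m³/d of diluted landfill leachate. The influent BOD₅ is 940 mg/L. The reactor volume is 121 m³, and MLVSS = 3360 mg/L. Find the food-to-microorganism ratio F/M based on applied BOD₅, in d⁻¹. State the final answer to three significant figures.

F/M ≈ 1.44 d⁻¹

F/M = Q·S₀ / (V·X) = 623 × 940 / (121.0 × 3360) = 1.440 g BOD₅·(g VSS·d)⁻¹.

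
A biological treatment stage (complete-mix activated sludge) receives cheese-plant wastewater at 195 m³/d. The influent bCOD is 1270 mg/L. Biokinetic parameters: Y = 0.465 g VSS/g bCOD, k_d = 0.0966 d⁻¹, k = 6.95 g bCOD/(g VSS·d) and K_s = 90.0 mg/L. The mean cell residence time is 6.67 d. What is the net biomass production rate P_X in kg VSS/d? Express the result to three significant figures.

P_X ≈ 69.6 kg VSS/d

For a completely mixed reactor with recycle the Lawrence–McCarty relation gives S = K_s·(1 + k_d·θ_c) / [θ_c·(Y·k − k_d) − 1] = 90.0 × (1 + 0.0966 × 6.67) / [6.67 × (0.465 × 6.95 − 0.0966) − 1] = 148.0 / 19.91 = 7.432 mg/L.
Observed yield with endogenous decay: Y_obs = Y / (1 + k_d·θ_c) = 0.465 / (1 + 0.0966 × 6.67) = 0.465 / 1.644 = 0.2828 g VSS/g bCOD.
ΔS = 1270 − 7.43 = 1263 mg/L, so the substrate removal rate is 195 × 1263/1000 = 246.2 kg bCOD/d.
P_X = Y_obs · Q(S₀ − S) = 0.2828 × 246.2 = 69.62 kg VSS/d.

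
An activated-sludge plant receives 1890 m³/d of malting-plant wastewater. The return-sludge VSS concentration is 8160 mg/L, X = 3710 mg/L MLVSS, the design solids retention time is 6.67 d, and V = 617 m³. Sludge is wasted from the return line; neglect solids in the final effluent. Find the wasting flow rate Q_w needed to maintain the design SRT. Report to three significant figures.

Q_w = (V·X)/(θ_c X_r) = 617.0 × 3710 / (6.67 × 8160) = 42.06 m³/d.

Q_w ≈ 42.1 m³/d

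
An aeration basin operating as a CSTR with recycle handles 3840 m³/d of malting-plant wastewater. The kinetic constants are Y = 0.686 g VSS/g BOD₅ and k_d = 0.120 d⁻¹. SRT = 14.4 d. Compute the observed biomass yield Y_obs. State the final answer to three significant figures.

Y_obs = Y / (1 + k_d θ_c) = 0.686 / (1 + 0.120 × 14.4) = 0.686 / 2.728 = 0.2515.

Y_obs ≈ 0.251 g VSS/g BOD₅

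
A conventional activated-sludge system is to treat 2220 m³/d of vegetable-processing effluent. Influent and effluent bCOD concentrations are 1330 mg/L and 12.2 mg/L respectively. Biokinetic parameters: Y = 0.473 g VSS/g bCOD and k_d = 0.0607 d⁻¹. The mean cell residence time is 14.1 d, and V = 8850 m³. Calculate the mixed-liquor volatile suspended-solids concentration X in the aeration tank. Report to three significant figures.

X ≈ 1190 mg/L

From V·X·(1 + k_d·θ_c) = Y·Q·(S₀ − S)·θ_c: X = 0.473 × 2220 × (1330 − 12.2) × 14.1 / [8850 × (1 + 0.0607 × 14.1)] = 1188 mg/L.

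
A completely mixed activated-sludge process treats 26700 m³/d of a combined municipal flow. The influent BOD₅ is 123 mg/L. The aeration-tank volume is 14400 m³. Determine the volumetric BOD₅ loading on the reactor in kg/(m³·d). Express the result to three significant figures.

Volumetric loading L_v = Q·S₀ / V = 26700 × 123 g/m³ / 14400 m³ = 228.1 g/(m³·d) = 0.2281 kg BOD₅/(m³·d).

L_v ≈ 0.228 kg BOD₅/(m³·d)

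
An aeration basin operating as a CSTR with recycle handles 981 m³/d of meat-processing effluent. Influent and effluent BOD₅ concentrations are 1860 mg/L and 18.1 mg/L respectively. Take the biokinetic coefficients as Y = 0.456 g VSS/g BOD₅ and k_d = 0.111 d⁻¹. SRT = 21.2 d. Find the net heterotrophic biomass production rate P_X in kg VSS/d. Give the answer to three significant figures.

The observed yield is Y_obs = Y/(1 + k_d·θ_c) = 0.456 / (1 + 0.111 × 21.2) = 0.456 / 3.353 = 0.1360 g VSS per g BOD₅ removed.
Substrate removed = Q·(S₀ − S) = 981 m³/d × (1860 − 18.1) g/m³ = 1.81×10^6 g/d = 1807 kg/d.
P_X = Y_obs · Q(S₀ − S) = 0.1360 × 1807 = 245.7 kg VSS/d.

P_X ≈ 246 kg VSS/d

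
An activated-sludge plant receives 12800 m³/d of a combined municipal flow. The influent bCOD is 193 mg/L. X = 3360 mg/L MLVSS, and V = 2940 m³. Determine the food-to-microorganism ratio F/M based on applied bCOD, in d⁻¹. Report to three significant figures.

Food-to-microorganism ratio F/M = Q S₀ / (V X) = 12800 × 193 / (2940 × 3360) = 0.2501 d⁻¹.

F/M ≈ 0.250 d⁻¹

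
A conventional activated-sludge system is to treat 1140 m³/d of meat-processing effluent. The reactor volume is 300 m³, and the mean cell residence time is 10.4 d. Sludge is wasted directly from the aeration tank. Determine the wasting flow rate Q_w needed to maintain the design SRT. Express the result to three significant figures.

For wasting at MLVSS concentration, Q_w = V/θ_c = 300.0/10.4 = 28.85 m³/d.

Q_w ≈ 28.8 m³/d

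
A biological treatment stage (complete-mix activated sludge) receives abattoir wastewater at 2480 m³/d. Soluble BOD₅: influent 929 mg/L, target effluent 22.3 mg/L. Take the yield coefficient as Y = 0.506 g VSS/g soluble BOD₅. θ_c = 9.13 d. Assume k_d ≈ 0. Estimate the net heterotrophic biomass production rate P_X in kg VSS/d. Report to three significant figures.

No decay correction is needed, so Y_obs = Y = 0.506.
Substrate removed = Q·(S₀ − S) = 2480 m³/d × (929 − 22.3) g/m³ = 2.25×10^6 g/d = 2249 kg/d.
Net biomass production P_X = Y_obs × Q·(S₀ − S) = 0.5060 × 2249 = 1138 kg VSS/d.

P_X ≈ 1140 kg VSS/d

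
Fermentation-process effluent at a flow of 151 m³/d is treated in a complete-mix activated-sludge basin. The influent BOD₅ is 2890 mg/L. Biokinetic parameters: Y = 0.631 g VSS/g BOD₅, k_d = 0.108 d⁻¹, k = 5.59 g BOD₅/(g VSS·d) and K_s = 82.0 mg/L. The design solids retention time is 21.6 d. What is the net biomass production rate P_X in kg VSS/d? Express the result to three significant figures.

P_X ≈ 82.5 kg VSS/d

Effluent substrate depends only on kinetics and SRT: S = K_s(1 + k_d θ_c) / [θ_c(Yk − k_d) − 1] = 82.0 × (1 + 0.108 × 21.6) / [21.6 × (0.631 × 5.59 − 0.108) − 1] = 273.3 / 72.86 = 3.751 mg/L.
The observed yield is Y_obs = Y/(1 + k_d·θ_c) = 0.631 / (1 + 0.108 × 21.6) = 0.631 / 3.333 = 0.1893 g VSS per g BOD₅ removed.
Substrate removed = Q·(S₀ − S) = 151 m³/d × (2890 − 3.75) g/m³ = 4.36×10^5 g/d = 435.8 kg/d.
So the net sludge growth is P_X = 0.1893 × 435.8 = 82.51 kg VSS/d.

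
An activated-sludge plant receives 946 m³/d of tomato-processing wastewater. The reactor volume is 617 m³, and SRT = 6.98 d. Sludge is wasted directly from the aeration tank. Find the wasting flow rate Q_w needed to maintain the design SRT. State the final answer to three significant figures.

Q_w ≈ 88.4 m³/d

Wasting from the aeration tank: Q_w = V / θ_c = 617.0 / 6.98 = 88.40 m³/d.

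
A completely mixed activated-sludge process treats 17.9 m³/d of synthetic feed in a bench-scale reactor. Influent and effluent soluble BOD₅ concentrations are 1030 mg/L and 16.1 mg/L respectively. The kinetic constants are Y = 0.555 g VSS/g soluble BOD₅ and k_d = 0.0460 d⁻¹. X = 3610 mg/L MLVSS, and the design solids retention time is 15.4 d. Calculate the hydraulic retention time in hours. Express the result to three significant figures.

τ ≈ 33.7 h

Rearranging the biomass balance for a CMAS with decay, V = Y·Q·ΔS·θ_c / [X·(1+k_d θ_c)] = 0.555 × 17.9 × (1030 − 16.1) × 15.4 / [3610 × (1 + 0.0460 × 15.4)] = 1.55×10^5 / 6167 = 25.15 m³.
HRT = V/Q = 25.15 m³ / 17.9 m³·d⁻¹ = 1.405 d × 24 = 33.72 h.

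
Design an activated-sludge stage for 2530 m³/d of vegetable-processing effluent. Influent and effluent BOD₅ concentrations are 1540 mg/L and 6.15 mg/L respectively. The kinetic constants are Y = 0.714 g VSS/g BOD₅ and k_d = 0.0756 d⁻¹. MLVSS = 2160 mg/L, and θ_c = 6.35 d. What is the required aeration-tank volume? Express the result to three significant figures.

Rearranging the biomass balance for a CMAS with decay, V = Y·Q·ΔS·θ_c / [X·(1+k_d θ_c)] = 0.714 × 2530 × (1540 − 6.15) × 6.35 / [2160 × (1 + 0.0756 × 6.35)] = 1.76×10^7 / 3197 = 5504 m³.

V ≈ 5500 m³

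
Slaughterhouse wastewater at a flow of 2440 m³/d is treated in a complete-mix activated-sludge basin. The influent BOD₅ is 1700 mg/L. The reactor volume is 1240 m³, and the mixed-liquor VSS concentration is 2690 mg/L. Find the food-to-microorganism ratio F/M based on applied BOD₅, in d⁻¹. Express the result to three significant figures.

F/M ≈ 1.24 d⁻¹

Food-to-microorganism ratio F/M = Q S₀ / (V X) = 2440 × 1700 / (1240 × 2690) = 1.244 d⁻¹.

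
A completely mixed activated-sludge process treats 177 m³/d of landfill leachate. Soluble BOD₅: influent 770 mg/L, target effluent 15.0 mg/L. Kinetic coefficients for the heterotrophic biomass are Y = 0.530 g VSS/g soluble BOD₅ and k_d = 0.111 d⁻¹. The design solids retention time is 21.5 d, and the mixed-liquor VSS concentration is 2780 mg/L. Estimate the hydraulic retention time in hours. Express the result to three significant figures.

Steady-state biomass mass balance: V·X·(1 + k_d·θ_c) = Y·Q·(S₀ − S)·θ_c, so V = 0.530 × 177 × (770 − 15.0) × 21.5 / [2780 × (1 + 0.111 × 21.5)] = 1.52×10^6 / 9414 = 161.7 m³.
HRT = V/Q = 161.7 m³ / 177 m³·d⁻¹ = 0.9138 d × 24 = 21.93 h.

τ ≈ 21.9 h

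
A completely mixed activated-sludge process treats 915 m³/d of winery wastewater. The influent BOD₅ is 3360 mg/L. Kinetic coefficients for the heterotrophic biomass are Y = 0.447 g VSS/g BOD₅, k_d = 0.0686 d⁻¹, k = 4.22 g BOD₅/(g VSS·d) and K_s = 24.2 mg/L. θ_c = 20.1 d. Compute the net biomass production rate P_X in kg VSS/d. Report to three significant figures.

Effluent substrate depends only on kinetics and SRT: S = K_s(1 + k_d θ_c) / [θ_c(Yk − k_d) − 1] = 24.2 × (1 + 0.0686 × 20.1) / [20.1 × (0.447 × 4.22 − 0.0686) − 1] = 57.57 / 35.54 = 1.620 mg/L.
Correct the yield for decay: Y_obs = Y/(1 + k_d θ_c) = 0.447 / (1 + 0.0686 × 20.1) = 0.447 / 2.379 = 0.1879.
Q·(S₀ − S) = 915 × (3360 − 1.62) × 10⁻³ = 3073 kg/d removed.
P_X = Y_obs · Q(S₀ − S) = 0.1879 × 3073 = 577.4 kg VSS/d.

P_X ≈ 577 kg VSS/d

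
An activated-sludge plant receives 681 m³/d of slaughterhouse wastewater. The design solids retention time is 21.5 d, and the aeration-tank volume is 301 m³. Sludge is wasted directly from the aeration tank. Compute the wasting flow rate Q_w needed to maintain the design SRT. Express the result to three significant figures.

Q_w ≈ 14.0 m³/d

With mixed-liquor wasting, θ_c = V/Q_w, so Q_w = V/θ_c = 301.0/21.5 = 14.00 m³/d.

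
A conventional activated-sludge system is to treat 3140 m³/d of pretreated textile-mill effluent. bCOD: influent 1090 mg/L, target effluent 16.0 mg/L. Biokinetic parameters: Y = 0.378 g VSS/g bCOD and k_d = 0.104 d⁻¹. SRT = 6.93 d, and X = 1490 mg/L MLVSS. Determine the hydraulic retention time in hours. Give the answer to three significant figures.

Rearranging the biomass balance for a CMAS with decay, V = Y·Q·ΔS·θ_c / [X·(1+k_d θ_c)] = 0.378 × 3140 × (1090 − 16.0) × 6.93 / [1490 × (1 + 0.104 × 6.93)] = 8.83×10^6 / 2564 = 3446 m³.
Hydraulic retention time τ = V/Q = 3446 / 3140 = 1.097 d = 26.34 h.

τ ≈ 26.3 h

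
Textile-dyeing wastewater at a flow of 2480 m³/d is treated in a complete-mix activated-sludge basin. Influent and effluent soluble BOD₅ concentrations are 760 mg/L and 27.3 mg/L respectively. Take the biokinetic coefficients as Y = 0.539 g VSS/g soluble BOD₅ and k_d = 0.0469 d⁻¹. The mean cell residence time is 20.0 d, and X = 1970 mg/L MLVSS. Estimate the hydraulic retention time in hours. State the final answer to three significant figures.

τ ≈ 49.7 h

Rearranging the biomass balance for a CMAS with decay, V = Y·Q·ΔS·θ_c / [X·(1+k_d θ_c)] = 0.539 × 2480 × (760 − 27.3) × 20.0 / [1970 × (1 + 0.0469 × 20.0)] = 1.96×10^7 / 3818 = 5131 m³.
HRT = V/Q = 5131 m³ / 2480 m³·d⁻¹ = 2.069 d × 24 = 49.65 h.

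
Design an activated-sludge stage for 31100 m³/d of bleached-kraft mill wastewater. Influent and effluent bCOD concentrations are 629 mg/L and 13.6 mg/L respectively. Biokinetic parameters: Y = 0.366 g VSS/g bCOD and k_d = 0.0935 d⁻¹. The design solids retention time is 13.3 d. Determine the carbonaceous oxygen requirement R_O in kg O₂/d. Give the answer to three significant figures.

R_O ≈ 14700 kg O₂/d

Observed yield with endogenous decay: Y_obs = Y / (1 + k_d·θ_c) = 0.366 / (1 + 0.0935 × 13.3) = 0.366 / 2.244 = 0.1631 g VSS/g bCOD.
Substrate removed = Q·(S₀ − S) = 31100 m³/d × (629 − 13.6) g/m³ = 1.91×10^7 g/d = 19139 kg/d.
Biomass synthesised: P_X = Y_obs × 19139 = 3122 kg VSS/d.
Carbonaceous O₂ demand = substrate oxidised − cell-mass equivalent = 19139 − 1.42 × 3122 = 14705 kg O₂/d.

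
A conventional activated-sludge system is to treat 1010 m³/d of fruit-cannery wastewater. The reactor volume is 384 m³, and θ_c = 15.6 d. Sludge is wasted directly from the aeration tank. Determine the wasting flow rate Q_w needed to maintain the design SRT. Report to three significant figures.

With mixed-liquor wasting, θ_c = V/Q_w, so Q_w = V/θ_c = 384.0/15.6 = 24.62 m³/d.

Q_w ≈ 24.6 m³/d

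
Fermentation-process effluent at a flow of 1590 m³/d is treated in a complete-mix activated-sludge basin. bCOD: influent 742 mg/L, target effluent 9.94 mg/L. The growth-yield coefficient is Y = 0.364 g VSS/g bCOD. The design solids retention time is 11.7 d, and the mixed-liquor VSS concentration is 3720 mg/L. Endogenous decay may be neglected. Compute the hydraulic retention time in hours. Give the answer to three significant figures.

V·X = Y·Q·ΔS·θ_c gives V = 0.364 × 1590 × (742 − 9.94) × 11.7 / 3720 = 1333 m³.
τ = V/Q = 1333/1590 = 0.8381 d, or 20.11 h.

τ ≈ 20.1 h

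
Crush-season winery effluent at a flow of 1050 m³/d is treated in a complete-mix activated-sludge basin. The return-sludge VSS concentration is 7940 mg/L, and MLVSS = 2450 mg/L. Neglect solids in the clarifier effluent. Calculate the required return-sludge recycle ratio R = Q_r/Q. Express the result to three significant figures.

Mass balance around the secondary clarifier (neglecting effluent solids): R = X / (X_r − X) = 2450 / (7940 − 2450) = 0.4463.

R ≈ 0.446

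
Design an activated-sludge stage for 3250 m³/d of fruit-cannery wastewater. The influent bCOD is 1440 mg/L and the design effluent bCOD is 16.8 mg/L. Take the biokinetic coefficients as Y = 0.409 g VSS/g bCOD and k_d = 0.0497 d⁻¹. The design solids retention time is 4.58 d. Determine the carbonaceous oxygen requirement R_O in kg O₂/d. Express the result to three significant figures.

R_O ≈ 2440 kg O₂/d

Observed yield with endogenous decay: Y_obs = Y / (1 + k_d·θ_c) = 0.409 / (1 + 0.0497 × 4.58) = 0.409 / 1.228 = 0.3332 g VSS/g bCOD.
ΔS = 1440 − 16.8 = 1423 mg/L, so the substrate removal rate is 3250 × 1423/1000 = 4625 kg bCOD/d.
P_X = Y_obs·Q·(S₀ − S) = 0.3332 × 4625 = 1541 kg VSS/d.
Carbonaceous O₂ demand = substrate oxidised − cell-mass equivalent = 4625 − 1.42 × 1541 = 2437 kg O₂/d.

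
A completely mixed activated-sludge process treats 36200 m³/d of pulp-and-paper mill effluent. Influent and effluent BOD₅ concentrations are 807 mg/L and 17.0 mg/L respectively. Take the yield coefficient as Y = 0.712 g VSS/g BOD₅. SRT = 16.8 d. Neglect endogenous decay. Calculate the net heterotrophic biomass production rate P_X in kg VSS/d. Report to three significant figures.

Since k_d ≈ 0, Y_obs = Y = 0.712 g VSS/g BOD₅.
Substrate removed = Q·(S₀ − S) = 36200 m³/d × (807 − 17.0) g/m³ = 2.86×10^7 g/d = 28598 kg/d.
Biomass produced: P_X = Y_obs·Q·ΔS = 0.7120 × 28598 ≈ 20362 kg VSS/d.

P_X ≈ 20400 kg VSS/d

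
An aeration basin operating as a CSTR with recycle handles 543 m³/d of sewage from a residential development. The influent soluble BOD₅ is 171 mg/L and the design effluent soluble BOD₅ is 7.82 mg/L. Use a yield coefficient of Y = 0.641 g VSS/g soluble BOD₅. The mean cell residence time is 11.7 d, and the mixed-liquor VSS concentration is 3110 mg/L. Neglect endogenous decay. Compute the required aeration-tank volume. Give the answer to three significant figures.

Biomass mass balance (decay neglected): V·X = Y·Q·(S₀ − S)·θ_c, so V = 0.641 × 543 × (171 − 7.82) × 11.7 / 3110 = 213.7 m³.

V ≈ 214 m³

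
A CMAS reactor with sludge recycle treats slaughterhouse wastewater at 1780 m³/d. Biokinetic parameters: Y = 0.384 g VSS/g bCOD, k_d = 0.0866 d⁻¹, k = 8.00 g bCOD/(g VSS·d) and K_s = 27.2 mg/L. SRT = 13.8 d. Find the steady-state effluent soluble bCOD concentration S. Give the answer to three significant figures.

S ≈ 1.49 mg/L

For a completely mixed reactor with recycle the Lawrence–McCarty relation gives S = K_s·(1 + k_d·θ_c) / [θ_c·(Y·k − k_d) − 1] = 27.2 × (1 + 0.0866 × 13.8) / [13.8 × (0.384 × 8.00 − 0.0866) − 1] = 59.71 / 40.20 = 1.485 mg/L.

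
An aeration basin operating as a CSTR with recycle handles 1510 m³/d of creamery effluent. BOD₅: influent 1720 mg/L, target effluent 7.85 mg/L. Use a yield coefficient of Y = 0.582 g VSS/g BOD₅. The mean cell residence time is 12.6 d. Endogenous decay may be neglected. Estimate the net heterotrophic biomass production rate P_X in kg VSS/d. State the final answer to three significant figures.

Since k_d ≈ 0, Y_obs = Y = 0.582 g VSS/g BOD₅.
Mass of BOD₅ removed per day: Q(S₀ − S) = 1510 × 1712 g/m³ = 2585 kg/d.
So the net sludge growth is P_X = 0.5820 × 2585 = 1505 kg VSS/d.

P_X ≈ 1500 kg VSS/d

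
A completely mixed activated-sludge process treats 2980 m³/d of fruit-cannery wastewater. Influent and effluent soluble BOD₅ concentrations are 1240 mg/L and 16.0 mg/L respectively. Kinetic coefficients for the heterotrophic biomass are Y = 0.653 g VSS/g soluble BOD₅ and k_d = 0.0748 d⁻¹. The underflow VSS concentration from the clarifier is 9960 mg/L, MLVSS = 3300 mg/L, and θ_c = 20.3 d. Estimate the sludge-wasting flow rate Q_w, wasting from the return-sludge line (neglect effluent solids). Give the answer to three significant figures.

Q_w ≈ 95.0 m³/d

From the SRT design equation V = Y Q (S₀−S) θ_c / [X (1 + k_d θ_c)] = 0.653 × 2980 × (1240 − 16.0) × 20.3 / [3300 × (1 + 0.0748 × 20.3)] = 4.84×10^7 / 8311 = 5818 m³.
θ_c = V·X/(Q_w·X_r) when wasting from the recycle, so Q_w = V·X/(θ_c·X_r) = 5818 × 3300 / (20.3 × 9960) = 94.96 m³/d.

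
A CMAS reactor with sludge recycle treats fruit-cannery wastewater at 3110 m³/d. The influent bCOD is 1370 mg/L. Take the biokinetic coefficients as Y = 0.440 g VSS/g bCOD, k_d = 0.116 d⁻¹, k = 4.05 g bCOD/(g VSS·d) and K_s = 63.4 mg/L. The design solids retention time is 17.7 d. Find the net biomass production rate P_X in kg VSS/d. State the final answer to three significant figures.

P_X ≈ 611 kg VSS/d

From the Monod/SRT balance for a CMAS, S = K_s·(1+k_d θ_c)/[θ_c·(Y k − k_d) − 1] = 63.4 × (1 + 0.116 × 17.7) / [17.7 × (0.440 × 4.05 − 0.116) − 1] = 193.6 / 28.49 = 6.795 mg/L.
Y_obs = Y / (1 + k_d θ_c) = 0.440 / (1 + 0.116 × 17.7) = 0.440 / 3.053 = 0.1441.
ΔS = 1370 − 6.79 = 1363 mg/L, so the substrate removal rate is 3110 × 1363/1000 = 4240 kg bCOD/d.
Net biomass production P_X = Y_obs × Q·(S₀ − S) = 0.1441 × 4240 = 611.0 kg VSS/d.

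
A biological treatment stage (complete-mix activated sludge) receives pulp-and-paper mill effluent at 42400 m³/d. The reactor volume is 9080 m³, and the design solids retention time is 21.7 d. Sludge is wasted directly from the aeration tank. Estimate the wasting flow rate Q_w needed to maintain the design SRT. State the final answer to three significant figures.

Q_w ≈ 418 m³/d

With mixed-liquor wasting, θ_c = V/Q_w, so Q_w = V/θ_c = 9080/21.7 = 418.4 m³/d.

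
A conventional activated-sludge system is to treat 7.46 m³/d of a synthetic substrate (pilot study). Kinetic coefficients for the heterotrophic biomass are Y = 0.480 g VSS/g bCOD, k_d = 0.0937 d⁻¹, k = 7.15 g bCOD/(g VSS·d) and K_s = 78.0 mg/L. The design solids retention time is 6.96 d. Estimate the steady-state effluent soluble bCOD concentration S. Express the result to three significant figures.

From the Monod/SRT balance for a CMAS, S = K_s·(1+k_d θ_c)/[θ_c·(Y k − k_d) − 1] = 78.0 × (1 + 0.0937 × 6.96) / [6.96 × (0.480 × 7.15 − 0.0937) − 1] = 128.9 / 22.23 = 5.796 mg/L.

S ≈ 5.80 mg/L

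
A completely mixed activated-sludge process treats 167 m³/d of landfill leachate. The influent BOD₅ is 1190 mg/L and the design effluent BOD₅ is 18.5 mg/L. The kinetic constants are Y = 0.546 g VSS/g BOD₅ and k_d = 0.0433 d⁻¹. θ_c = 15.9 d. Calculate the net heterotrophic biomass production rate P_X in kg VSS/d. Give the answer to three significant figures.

The observed yield is Y_obs = Y/(1 + k_d·θ_c) = 0.546 / (1 + 0.0433 × 15.9) = 0.546 / 1.688 = 0.3234 g VSS per g BOD₅ removed.
ΔS = 1190 − 18.5 = 1172 mg/L, so the substrate removal rate is 167 × 1172/1000 = 195.6 kg BOD₅/d.
P_X = Y_obs · Q(S₀ − S) = 0.3234 × 195.6 = 63.26 kg VSS/d.

P_X ≈ 63.3 kg VSS/d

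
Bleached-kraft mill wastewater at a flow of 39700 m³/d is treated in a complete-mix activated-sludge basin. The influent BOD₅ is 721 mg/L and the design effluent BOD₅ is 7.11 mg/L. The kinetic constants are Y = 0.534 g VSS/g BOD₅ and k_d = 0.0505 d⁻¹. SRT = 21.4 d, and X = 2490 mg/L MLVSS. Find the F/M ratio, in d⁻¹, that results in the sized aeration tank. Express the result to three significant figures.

F/M ≈ 0.184 d⁻¹

Rearranging the biomass balance for a CMAS with decay, V = Y·Q·ΔS·θ_c / [X·(1+k_d θ_c)] = 0.534 × 39700 × (721 − 7.11) × 21.4 / [2490 × (1 + 0.0505 × 21.4)] = 3.24×10^8 / 5181 = 62513 m³.
F/M = Q·S₀ / (V·X) = 39700 × 721 / (62513 × 2490) = 0.1839 g BOD₅·(g VSS·d)⁻¹.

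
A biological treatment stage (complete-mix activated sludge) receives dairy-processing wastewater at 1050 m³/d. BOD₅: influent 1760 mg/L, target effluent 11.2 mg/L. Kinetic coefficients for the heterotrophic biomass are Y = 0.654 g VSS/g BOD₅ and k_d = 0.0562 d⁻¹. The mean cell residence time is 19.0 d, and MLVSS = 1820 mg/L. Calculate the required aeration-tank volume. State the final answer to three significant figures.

V ≈ 6060 m³

Rearranging the biomass balance for a CMAS with decay, V = Y·Q·ΔS·θ_c / [X·(1+k_d θ_c)] = 0.654 × 1050 × (1760 − 11.2) × 19.0 / [1820 × (1 + 0.0562 × 19.0)] = 2.28×10^7 / 3763 = 6063 m³.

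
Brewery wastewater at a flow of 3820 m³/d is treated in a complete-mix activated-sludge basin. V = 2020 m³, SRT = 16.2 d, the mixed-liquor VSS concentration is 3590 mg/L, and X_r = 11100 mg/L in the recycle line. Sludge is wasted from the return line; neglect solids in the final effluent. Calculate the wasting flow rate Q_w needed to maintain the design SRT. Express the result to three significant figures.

Q_w ≈ 40.3 m³/d

Q_w = (V·X)/(θ_c X_r) = 2020 × 3590 / (16.2 × 11100) = 40.33 m³/d.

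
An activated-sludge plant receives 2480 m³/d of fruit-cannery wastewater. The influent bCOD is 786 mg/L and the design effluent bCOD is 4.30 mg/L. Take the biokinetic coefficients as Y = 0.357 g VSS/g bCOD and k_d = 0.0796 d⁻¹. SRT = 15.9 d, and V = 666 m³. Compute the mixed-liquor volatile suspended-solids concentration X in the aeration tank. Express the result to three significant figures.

X ≈ 7290 mg/L

Solving the biomass balance for X: X = Y Q (S₀−S) θ_c / [V (1+k_d θ_c)] = 0.357 × 2480 × (786 − 4.30) × 15.9 / [666 × (1 + 0.0796 × 15.9)] = 7293 mg/L.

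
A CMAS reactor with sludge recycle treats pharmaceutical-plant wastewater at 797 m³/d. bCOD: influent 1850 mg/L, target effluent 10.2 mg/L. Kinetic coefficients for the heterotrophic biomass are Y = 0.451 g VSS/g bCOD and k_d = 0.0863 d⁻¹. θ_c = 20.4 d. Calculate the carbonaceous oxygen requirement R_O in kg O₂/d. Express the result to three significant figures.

R_O ≈ 1130 kg O₂/d

Y_obs = Y / (1 + k_d θ_c) = 0.451 / (1 + 0.0863 × 20.4) = 0.451 / 2.761 = 0.1634.
Q·(S₀ − S) = 797 × (1850 − 10.2) × 10⁻³ = 1466 kg/d removed.
P_X = Y_obs·Q·(S₀ − S) = 0.1634 × 1466 = 239.6 kg VSS/d.
R_O = Q·(S₀ − S) − 1.42·P_X = 1466 − 1.42 × 239.6 = 1126 kg O₂/d.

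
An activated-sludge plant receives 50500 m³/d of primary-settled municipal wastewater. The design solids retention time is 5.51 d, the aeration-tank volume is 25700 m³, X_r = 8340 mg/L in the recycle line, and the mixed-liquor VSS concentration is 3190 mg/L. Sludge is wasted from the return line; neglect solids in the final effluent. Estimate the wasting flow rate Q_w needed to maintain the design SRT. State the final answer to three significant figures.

Q_w ≈ 1780 m³/d

θ_c = V·X/(Q_w·X_r) when wasting from the recycle, so Q_w = V·X/(θ_c·X_r) = 25700 × 3190 / (5.51 × 8340) = 1784 m³/d.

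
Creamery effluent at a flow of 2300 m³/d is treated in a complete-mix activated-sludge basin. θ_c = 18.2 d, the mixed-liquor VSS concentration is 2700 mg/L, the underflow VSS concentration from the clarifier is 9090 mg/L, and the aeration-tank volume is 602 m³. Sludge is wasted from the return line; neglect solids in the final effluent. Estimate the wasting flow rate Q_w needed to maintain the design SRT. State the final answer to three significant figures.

θ_c = V·X/(Q_w·X_r) when wasting from the recycle, so Q_w = V·X/(θ_c·X_r) = 602.0 × 2700 / (18.2 × 9090) = 9.825 m³/d.

Q_w ≈ 9.82 m³/d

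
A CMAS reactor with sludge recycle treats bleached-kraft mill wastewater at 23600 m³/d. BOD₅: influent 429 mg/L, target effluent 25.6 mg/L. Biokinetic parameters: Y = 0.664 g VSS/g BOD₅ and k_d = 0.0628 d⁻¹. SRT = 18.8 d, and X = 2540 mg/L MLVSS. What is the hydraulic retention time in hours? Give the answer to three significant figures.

Steady-state biomass mass balance: V·X·(1 + k_d·θ_c) = Y·Q·(S₀ − S)·θ_c, so V = 0.664 × 23600 × (429 − 25.6) × 18.8 / [2540 × (1 + 0.0628 × 18.8)] = 1.19×10^8 / 5539 = 21456 m³.
Hydraulic retention time τ = V/Q = 21456 / 23600 = 0.9092 d = 21.82 h.

τ ≈ 21.8 h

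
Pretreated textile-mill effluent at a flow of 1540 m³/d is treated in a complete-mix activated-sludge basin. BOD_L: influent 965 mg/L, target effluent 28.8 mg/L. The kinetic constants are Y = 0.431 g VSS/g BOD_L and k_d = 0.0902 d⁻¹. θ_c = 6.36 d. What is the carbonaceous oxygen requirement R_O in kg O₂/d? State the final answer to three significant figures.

R_O ≈ 881 kg O₂/d

The observed yield is Y_obs = Y/(1 + k_d·θ_c) = 0.431 / (1 + 0.0902 × 6.36) = 0.431 / 1.574 = 0.2739 g VSS per g BOD_L removed.
Q·(S₀ − S) = 1540 × (965 − 28.8) × 10⁻³ = 1442 kg/d removed.
P_X = Y_obs·Q·(S₀ − S) = 0.2739 × 1442 = 394.9 kg VSS/d.
R_O = Q·ΔS − 1.42 P_X = 1442 − 560.7 = 881.0 kg O₂/d.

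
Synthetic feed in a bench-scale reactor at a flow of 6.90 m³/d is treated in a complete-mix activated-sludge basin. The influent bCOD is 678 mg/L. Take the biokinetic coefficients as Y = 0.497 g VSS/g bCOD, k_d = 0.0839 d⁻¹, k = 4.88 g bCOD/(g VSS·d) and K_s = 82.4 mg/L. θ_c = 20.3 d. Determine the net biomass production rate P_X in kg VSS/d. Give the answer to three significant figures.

P_X ≈ 0.854 kg VSS/d

From the Monod/SRT balance for a CMAS, S = K_s·(1+k_d θ_c)/[θ_c·(Y k − k_d) − 1] = 82.4 × (1 + 0.0839 × 20.3) / [20.3 × (0.497 × 4.88 − 0.0839) − 1] = 222.7 / 46.53 = 4.787 mg/L.
Observed yield with endogenous decay: Y_obs = Y / (1 + k_d·θ_c) = 0.497 / (1 + 0.0839 × 20.3) = 0.497 / 2.703 = 0.1839 g VSS/g bCOD.
Q·(S₀ − S) = 6.90 × (678 − 4.79) × 10⁻³ = 4.645 kg/d removed.
Net biomass production P_X = Y_obs × Q·(S₀ − S) = 0.1839 × 4.645 = 0.8540 kg VSS/d.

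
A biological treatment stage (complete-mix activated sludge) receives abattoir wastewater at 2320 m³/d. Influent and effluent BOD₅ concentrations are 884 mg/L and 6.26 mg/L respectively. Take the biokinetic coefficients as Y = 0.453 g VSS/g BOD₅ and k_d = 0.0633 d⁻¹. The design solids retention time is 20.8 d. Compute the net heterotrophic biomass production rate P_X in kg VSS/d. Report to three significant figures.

P_X ≈ 398 kg VSS/d

Y_obs = Y / (1 + k_d θ_c) = 0.453 / (1 + 0.0633 × 20.8) = 0.453 / 2.317 = 0.1955.
Substrate removed = Q·(S₀ − S) = 2320 m³/d × (884 − 6.26) g/m³ = 2.04×10^6 g/d = 2036 kg/d.
Biomass produced: P_X = Y_obs·Q·ΔS = 0.1955 × 2036 ≈ 398.2 kg VSS/d.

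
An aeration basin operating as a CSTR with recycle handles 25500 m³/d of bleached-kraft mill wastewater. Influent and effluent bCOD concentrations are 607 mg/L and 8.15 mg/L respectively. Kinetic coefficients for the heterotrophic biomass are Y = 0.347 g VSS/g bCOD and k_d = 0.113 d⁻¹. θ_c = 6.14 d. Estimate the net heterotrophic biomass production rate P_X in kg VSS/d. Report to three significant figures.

Observed yield with endogenous decay: Y_obs = Y / (1 + k_d·θ_c) = 0.347 / (1 + 0.113 × 6.14) = 0.347 / 1.694 = 0.2049 g VSS/g bCOD.
ΔS = 607 − 8.15 = 598.9 mg/L, so the substrate removal rate is 25500 × 598.9/1000 = 15271 kg bCOD/d.
P_X = Y_obs · Q(S₀ − S) = 0.2049 × 15271 = 3128 kg VSS/d.

P_X ≈ 3130 kg VSS/d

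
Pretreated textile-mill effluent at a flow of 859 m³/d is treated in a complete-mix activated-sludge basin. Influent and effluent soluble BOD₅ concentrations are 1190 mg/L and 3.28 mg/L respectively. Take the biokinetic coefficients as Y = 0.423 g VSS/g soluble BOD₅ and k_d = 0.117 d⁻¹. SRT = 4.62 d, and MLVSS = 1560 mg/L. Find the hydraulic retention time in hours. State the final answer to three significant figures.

τ ≈ 23.2 h

From the SRT design equation V = Y Q (S₀−S) θ_c / [X (1 + k_d θ_c)] = 0.423 × 859 × (1190 − 3.28) × 4.62 / [1560 × (1 + 0.117 × 4.62)] = 1.99×10^6 / 2403 = 828.9 m³.
τ = V/Q = 828.9/859 = 0.9650 d, or 23.16 h.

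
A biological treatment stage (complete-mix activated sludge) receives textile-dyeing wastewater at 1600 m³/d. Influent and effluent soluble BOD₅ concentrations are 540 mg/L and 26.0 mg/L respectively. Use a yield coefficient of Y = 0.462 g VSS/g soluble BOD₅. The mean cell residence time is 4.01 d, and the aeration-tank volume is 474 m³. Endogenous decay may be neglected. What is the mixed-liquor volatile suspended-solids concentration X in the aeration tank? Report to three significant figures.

From V·X = Y·Q·(S₀ − S)·θ_c (decay neglected): X = 0.462 × 1600 × (540 − 26.0) × 4.01 / 474 = 3214 mg/L.

X ≈ 3210 mg/L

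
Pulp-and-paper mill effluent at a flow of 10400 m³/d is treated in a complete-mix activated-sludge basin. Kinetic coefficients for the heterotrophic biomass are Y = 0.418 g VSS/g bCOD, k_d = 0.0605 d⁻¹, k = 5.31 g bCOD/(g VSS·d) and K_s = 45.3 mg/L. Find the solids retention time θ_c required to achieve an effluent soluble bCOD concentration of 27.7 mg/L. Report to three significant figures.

From 1/θ_c = Y·k·S/(K_s + S) − k_d: Y·k·S/(K_s+S) = 0.418 × 5.31 × 27.7 / (45.3 + 27.7) = 0.8422 d⁻¹.
Then 1/θ_c = μ − k_d = 0.8422 − 0.0605 = 0.7817 d⁻¹, giving θ_c = 1.279 d.

θ_c ≈ 1.28 d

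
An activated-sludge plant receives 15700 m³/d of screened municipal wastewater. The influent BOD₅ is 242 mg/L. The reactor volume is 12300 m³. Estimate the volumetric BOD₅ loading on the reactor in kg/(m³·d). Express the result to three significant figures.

L_v = Q S₀ / V = 15700 × 242 × 10⁻³ / 12300 = 0.3089 kg/(m³·d).

L_v ≈ 0.309 kg BOD₅/(m³·d)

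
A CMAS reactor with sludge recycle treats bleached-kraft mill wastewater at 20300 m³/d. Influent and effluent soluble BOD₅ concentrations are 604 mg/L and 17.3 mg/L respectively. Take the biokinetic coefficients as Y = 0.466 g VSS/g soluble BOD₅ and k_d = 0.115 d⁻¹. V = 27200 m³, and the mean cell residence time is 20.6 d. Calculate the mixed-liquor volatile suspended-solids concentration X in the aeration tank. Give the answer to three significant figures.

X ≈ 1250 mg/L

X = Y·Q·ΔS·θ_c / [V·(1 + k_d θ_c)] = 0.466 × 20300 × (604 − 17.3) × 20.6 / [27200 × (1 + 0.115 × 20.6)] = 1248 mg/L.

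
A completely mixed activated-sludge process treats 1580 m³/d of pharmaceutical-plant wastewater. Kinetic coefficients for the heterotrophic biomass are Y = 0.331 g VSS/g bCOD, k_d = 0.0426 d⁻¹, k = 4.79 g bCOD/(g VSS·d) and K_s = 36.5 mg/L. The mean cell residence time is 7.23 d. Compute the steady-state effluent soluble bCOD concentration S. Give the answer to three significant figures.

Effluent substrate depends only on kinetics and SRT: S = K_s(1 + k_d θ_c) / [θ_c(Yk − k_d) − 1] = 36.5 × (1 + 0.0426 × 7.23) / [7.23 × (0.331 × 4.79 − 0.0426) − 1] = 47.74 / 10.16 = 4.701 mg/L.

S ≈ 4.70 mg/L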